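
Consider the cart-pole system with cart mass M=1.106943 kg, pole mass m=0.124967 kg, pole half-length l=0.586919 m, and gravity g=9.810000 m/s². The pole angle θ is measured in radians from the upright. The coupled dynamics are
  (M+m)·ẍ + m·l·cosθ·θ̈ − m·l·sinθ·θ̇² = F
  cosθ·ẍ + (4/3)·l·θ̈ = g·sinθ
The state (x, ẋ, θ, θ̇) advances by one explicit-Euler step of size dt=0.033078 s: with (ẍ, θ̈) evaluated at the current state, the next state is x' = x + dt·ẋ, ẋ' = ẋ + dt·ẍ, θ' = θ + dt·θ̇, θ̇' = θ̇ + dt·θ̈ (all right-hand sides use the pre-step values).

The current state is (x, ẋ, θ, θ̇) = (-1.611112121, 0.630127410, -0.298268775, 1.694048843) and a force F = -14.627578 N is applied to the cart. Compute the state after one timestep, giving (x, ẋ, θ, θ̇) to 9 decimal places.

(-1.590268767, 0.213689184, -0.242233027, 2.080848003)

sinθ=-0.293865862, cosθ=0.955846669
temp = (F + m·l·θ̇²·sinθ)/(M+m) = (-14.627578 + -0.061854957)/1.231910 = -11.924112116
θ̈ = (g·sinθ − cosθ·temp)/(l·(4/3 − m·cos²θ/(M+m))) = 11.693547379
ẍ = temp − m·l·θ̈·cosθ/(M+m) = -12.589582976
Euler: x'=-1.611112121+0.033078·0.630127410=-1.590268767, ẋ'=0.630127410+0.033078·-12.589582976=0.213689184
       θ'=-0.298268775+0.033078·1.694048843=-0.242233027, θ̇'=1.694048843+0.033078·11.693547379=2.080848003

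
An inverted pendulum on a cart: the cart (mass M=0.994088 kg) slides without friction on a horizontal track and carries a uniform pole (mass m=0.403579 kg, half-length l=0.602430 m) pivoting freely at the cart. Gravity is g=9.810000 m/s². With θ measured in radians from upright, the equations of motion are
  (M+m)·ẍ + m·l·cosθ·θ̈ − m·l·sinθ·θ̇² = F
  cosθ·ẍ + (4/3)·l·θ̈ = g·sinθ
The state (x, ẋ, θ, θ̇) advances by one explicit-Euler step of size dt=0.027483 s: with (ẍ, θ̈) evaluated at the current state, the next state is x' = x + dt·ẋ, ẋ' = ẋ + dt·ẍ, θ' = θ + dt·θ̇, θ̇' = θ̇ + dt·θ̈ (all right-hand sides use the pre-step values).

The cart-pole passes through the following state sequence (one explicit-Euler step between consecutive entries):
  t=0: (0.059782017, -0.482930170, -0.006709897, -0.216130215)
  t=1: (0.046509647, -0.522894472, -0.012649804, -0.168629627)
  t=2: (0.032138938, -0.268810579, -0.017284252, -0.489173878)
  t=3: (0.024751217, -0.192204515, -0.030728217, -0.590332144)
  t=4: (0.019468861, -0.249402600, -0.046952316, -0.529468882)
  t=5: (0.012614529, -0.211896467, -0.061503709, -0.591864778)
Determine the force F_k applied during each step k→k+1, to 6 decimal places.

step 0→1:
  ẍ = (ẋ'−ẋ)/dt = (-0.522894472−-0.482930170)/0.027483 = -1.454146
  θ̈ = (θ̇'−θ̇)/dt = (-0.168629627−-0.216130215)/0.027483 = 1.728363
  sinθ=-0.006710, cosθ=0.999977
  F = (M+m)·ẍ + m·l·cosθ·θ̈ − m·l·sinθ·θ̇² = -2.032412 + 0.420204 − -0.000076 = -1.612132
step 1→2:
  ẍ = (ẋ'−ẋ)/dt = (-0.268810579−-0.522894472)/0.027483 = 9.245129
  θ̈ = (θ̇'−θ̇)/dt = (-0.489173878−-0.168629627)/0.027483 = -11.663365
  sinθ=-0.012649, cosθ=0.999920
  F = (M+m)·ẍ + m·l·cosθ·θ̈ − m·l·sinθ·θ̇² = 12.921612 + -2.835465 − -0.000087 = 10.086235
step 2→3:
  ẍ = (ẋ'−ẋ)/dt = (-0.192204515−-0.268810579)/0.027483 = 2.787398
  θ̈ = (θ̇'−θ̇)/dt = (-0.590332144−-0.489173878)/0.027483 = -3.680758
  sinθ=-0.017283, cosθ=0.999851
  F = (M+m)·ẍ + m·l·cosθ·θ̈ − m·l·sinθ·θ̇² = 3.895854 + -0.894762 − -0.001006 = 3.002098
step 3→4:
  ẍ = (ẋ'−ẋ)/dt = (-0.249402600−-0.192204515)/0.027483 = -2.081217
  θ̈ = (θ̇'−θ̇)/dt = (-0.529468882−-0.590332144)/0.027483 = 2.214579
  sinθ=-0.030723, cosθ=0.999528
  F = (M+m)·ẍ + m·l·cosθ·θ̈ − m·l·sinθ·θ̇² = -2.908848 + 0.538172 − -0.002603 = -2.368073
step 4→5:
  ẍ = (ẋ'−ẋ)/dt = (-0.211896467−-0.249402600)/0.027483 = 1.364703
  θ̈ = (θ̇'−θ̇)/dt = (-0.591864778−-0.529468882)/0.027483 = -2.270345
  sinθ=-0.046935, cosθ=0.998898
  F = (M+m)·ẍ + m·l·cosθ·θ̈ − m·l·sinθ·θ̇² = 1.907400 + -0.551376 − -0.003199 = 1.359223

F_0 = -1.612132 N
F_1 = 10.086235 N
F_2 = 3.002098 N
F_3 = -2.368073 N
F_4 = 1.359223 N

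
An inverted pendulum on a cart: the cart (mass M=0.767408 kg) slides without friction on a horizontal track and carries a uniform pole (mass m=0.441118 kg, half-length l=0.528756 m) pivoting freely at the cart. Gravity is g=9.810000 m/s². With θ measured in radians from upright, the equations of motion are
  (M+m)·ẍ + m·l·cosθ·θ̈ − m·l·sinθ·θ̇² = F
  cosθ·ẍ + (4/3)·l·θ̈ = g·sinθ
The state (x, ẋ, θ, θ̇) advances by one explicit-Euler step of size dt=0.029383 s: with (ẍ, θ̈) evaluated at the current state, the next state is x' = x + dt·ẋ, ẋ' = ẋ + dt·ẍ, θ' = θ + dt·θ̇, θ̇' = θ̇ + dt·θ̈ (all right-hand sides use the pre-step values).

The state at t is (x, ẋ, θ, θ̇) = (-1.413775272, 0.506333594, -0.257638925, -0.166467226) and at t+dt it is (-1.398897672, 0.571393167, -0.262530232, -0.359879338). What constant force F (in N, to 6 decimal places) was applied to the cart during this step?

ẍ = (ẋ'−ẋ)/dt = (0.571393167−0.506333594)/0.029383 = 2.214191
θ̈ = (θ̇'−θ̇)/dt = (-0.359879338−-0.166467226)/0.029383 = -6.582449
sinθ=-0.254798, cosθ=0.966994
F = (M+m)·ẍ + m·l·cosθ·θ̈ − m·l·sinθ·θ̇² = 2.675907 + -1.484641 − -0.001647 = 1.192913

F = 1.192913 N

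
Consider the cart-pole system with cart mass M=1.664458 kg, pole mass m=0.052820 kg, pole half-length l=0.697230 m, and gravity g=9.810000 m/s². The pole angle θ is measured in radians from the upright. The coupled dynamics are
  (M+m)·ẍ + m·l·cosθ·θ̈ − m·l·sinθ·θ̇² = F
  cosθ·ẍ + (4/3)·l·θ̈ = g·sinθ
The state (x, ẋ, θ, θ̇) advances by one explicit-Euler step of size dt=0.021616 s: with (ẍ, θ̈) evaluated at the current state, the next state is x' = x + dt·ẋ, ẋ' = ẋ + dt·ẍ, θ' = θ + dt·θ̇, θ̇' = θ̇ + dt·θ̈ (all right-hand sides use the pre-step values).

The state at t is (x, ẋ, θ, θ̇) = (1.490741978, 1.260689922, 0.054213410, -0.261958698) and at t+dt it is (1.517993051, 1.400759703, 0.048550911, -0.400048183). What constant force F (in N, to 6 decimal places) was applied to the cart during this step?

F = 10.892753 N

ẍ = (ẋ'−ẋ)/dt = (1.400759703−1.260689922)/0.021616 = 6.479912
θ̈ = (θ̇'−θ̇)/dt = (-0.400048183−-0.261958698)/0.021616 = -6.388300
sinθ=0.054187, cosθ=0.998531
F = (M+m)·ẍ + m·l·cosθ·θ̈ − m·l·sinθ·θ̇² = 11.127811 + -0.234921 − 0.000137 = 10.892753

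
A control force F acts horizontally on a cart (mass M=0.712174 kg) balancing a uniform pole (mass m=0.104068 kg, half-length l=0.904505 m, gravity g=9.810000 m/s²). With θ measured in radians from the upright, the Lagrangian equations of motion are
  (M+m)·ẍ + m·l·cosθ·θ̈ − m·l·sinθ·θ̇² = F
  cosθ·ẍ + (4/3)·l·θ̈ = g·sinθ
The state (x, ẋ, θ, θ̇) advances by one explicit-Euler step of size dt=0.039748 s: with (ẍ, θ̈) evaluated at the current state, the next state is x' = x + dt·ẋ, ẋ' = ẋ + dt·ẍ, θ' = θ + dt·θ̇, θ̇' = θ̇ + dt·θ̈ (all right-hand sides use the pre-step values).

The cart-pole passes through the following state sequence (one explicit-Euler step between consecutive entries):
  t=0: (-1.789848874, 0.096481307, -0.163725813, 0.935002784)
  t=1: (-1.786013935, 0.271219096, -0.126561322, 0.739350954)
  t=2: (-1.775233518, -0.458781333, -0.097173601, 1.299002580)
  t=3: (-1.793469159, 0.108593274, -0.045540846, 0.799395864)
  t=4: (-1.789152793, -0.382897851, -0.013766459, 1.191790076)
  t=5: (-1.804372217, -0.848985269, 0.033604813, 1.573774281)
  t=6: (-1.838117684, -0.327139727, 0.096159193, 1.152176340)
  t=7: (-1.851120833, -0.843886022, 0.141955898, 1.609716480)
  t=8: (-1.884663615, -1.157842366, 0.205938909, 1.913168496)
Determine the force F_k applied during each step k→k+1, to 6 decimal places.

F_0 = 3.144587 N
F_1 = -13.669623 N
F_2 = 10.489116 N
F_3 = -9.161947 N
F_4 = -8.664944 N
F_5 = 9.710634 N
F_6 = -9.545074 N
F_7 = -5.770337 N

step 0→1:
  ẍ = (ẋ'−ẋ)/dt = (0.271219096−0.096481307)/0.039748 = 4.396140
  θ̈ = (θ̇'−θ̇)/dt = (0.739350954−0.935002784)/0.039748 = -4.922306
  sinθ=-0.162995, cosθ=0.986627
  F = (M+m)·ẍ + m·l·cosθ·θ̈ − m·l·sinθ·θ̇² = 3.588314 + -0.457141 − -0.013413 = 3.144587
step 1→2:
  ẍ = (ẋ'−ẋ)/dt = (-0.458781333−0.271219096)/0.039748 = -18.365715
  θ̈ = (θ̇'−θ̇)/dt = (1.299002580−0.739350954)/0.039748 = 14.079995
  sinθ=-0.126224, cosθ=0.992002
  F = (M+m)·ẍ + m·l·cosθ·θ̈ − m·l·sinθ·θ̇² = -14.990868 + 1.314750 − -0.006495 = -13.669623
step 2→3:
  ẍ = (ẋ'−ẋ)/dt = (0.108593274−-0.458781333)/0.039748 = 14.274293
  θ̈ = (θ̇'−θ̇)/dt = (0.799395864−1.299002580)/0.039748 = -12.569355
  sinθ=-0.097021, cosθ=0.995282
  F = (M+m)·ẍ + m·l·cosθ·θ̈ − m·l·sinθ·θ̇² = 11.651278 + -1.177572 − -0.015410 = 10.489116
step 3→4:
  ẍ = (ẋ'−ẋ)/dt = (-0.382897851−0.108593274)/0.039748 = -12.365179
  θ̈ = (θ̇'−θ̇)/dt = (1.191790076−0.799395864)/0.039748 = 9.872049
  sinθ=-0.045525, cosθ=0.998963
  F = (M+m)·ẍ + m·l·cosθ·θ̈ − m·l·sinθ·θ̇² = -10.092978 + 0.928293 − -0.002738 = -9.161947
step 4→5:
  ẍ = (ẋ'−ẋ)/dt = (-0.848985269−-0.382897851)/0.039748 = -11.726060
  θ̈ = (θ̇'−θ̇)/dt = (1.573774281−1.191790076)/0.039748 = 9.610149
  sinθ=-0.013766, cosθ=0.999905
  F = (M+m)·ẍ + m·l·cosθ·θ̈ − m·l·sinθ·θ̇² = -9.571302 + 0.904518 − -0.001841 = -8.664944
step 5→6:
  ẍ = (ẋ'−ẋ)/dt = (-0.327139727−-0.848985269)/0.039748 = 13.128850
  θ̈ = (θ̇'−θ̇)/dt = (1.152176340−1.573774281)/0.039748 = -10.606771
  sinθ=0.033598, cosθ=0.999435
  F = (M+m)·ẍ + m·l·cosθ·θ̈ − m·l·sinθ·θ̇² = 10.716319 + -0.997852 − 0.007833 = 9.710634
step 6→7:
  ẍ = (ẋ'−ẋ)/dt = (-0.843886022−-0.327139727)/0.039748 = -13.000561
  θ̈ = (θ̇'−θ̇)/dt = (1.609716480−1.152176340)/0.039748 = 11.511023
  sinθ=0.096011, cosθ=0.995380
  F = (M+m)·ẍ + m·l·cosθ·θ̈ − m·l·sinθ·θ̇² = -10.611604 + 1.078527 − 0.011997 = -9.545074
step 7→8:
  ẍ = (ẋ'−ẋ)/dt = (-1.157842366−-0.843886022)/0.039748 = -7.898670
  θ̈ = (θ̇'−θ̇)/dt = (1.913168496−1.609716480)/0.039748 = 7.634397
  sinθ=0.141480, cosθ=0.989941
  F = (M+m)·ẍ + m·l·cosθ·θ̈ − m·l·sinθ·θ̇² = -6.447226 + 0.711397 − 0.034508 = -5.770337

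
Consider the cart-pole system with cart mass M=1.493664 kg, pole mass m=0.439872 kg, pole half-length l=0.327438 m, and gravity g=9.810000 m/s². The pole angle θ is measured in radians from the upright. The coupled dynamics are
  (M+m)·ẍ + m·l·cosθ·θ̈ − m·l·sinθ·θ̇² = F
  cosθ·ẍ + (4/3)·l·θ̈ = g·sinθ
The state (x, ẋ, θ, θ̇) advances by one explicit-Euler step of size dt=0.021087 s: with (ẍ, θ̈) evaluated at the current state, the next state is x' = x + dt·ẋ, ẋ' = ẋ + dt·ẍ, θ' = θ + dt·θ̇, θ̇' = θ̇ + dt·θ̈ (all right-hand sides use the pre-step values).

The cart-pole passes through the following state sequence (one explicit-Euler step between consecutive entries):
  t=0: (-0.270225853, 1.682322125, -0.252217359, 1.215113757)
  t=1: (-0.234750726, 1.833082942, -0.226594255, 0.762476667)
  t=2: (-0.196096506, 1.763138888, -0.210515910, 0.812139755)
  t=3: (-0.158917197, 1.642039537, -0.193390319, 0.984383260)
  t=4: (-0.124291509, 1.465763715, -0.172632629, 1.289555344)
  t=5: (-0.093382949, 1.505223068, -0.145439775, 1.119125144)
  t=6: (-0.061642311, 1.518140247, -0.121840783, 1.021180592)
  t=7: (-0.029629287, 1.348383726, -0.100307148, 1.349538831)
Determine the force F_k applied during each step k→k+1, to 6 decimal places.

step 0→1:
  ẍ = (ẋ'−ẋ)/dt = (1.833082942−1.682322125)/0.021087 = 7.149467
  θ̈ = (θ̇'−θ̇)/dt = (0.762476667−1.215113757)/0.021087 = -21.465220
  sinθ=-0.249552, cosθ=0.968361
  F = (M+m)·ẍ + m·l·cosθ·θ̈ − m·l·sinθ·θ̇² = 13.823752 + -2.993838 − -0.053070 = 10.882985
step 1→2:
  ẍ = (ẋ'−ẋ)/dt = (1.763138888−1.833082942)/0.021087 = -3.316928
  θ̈ = (θ̇'−θ̇)/dt = (0.812139755−0.762476667)/0.021087 = 2.355152
  sinθ=-0.224660, cosθ=0.974437
  F = (M+m)·ẍ + m·l·cosθ·θ̈ − m·l·sinθ·θ̇² = -6.413399 + 0.330543 − -0.018812 = -6.064044
step 2→3:
  ẍ = (ẋ'−ẋ)/dt = (1.642039537−1.763138888)/0.021087 = -5.742844
  θ̈ = (θ̇'−θ̇)/dt = (0.984383260−0.812139755)/0.021087 = 8.168232
  sinθ=-0.208964, cosθ=0.977923
  F = (M+m)·ẍ + m·l·cosθ·θ̈ − m·l·sinθ·θ̇² = -11.103996 + 1.150504 − -0.019851 = -9.933640
step 3→4:
  ẍ = (ẋ'−ẋ)/dt = (1.465763715−1.642039537)/0.021087 = -8.359455
  θ̈ = (θ̇'−θ̇)/dt = (1.289555344−0.984383260)/0.021087 = 14.472048
  sinθ=-0.192187, cosθ=0.981358
  F = (M+m)·ẍ + m·l·cosθ·θ̈ − m·l·sinθ·θ̇² = -16.163307 + 2.045564 − -0.026823 = -14.090920
step 4→5:
  ẍ = (ẋ'−ẋ)/dt = (1.505223068−1.465763715)/0.021087 = 1.871264
  θ̈ = (θ̇'−θ̇)/dt = (1.119125144−1.289555344)/0.021087 = -8.082240
  sinθ=-0.171776, cosθ=0.985136
  F = (M+m)·ẍ + m·l·cosθ·θ̈ − m·l·sinθ·θ̇² = 3.618157 + -1.146788 − -0.041143 = 2.512512
step 5→6:
  ẍ = (ẋ'−ẋ)/dt = (1.518140247−1.505223068)/0.021087 = 0.612566
  θ̈ = (θ̇'−θ̇)/dt = (1.021180592−1.119125144)/0.021087 = -4.644784
  sinθ=-0.144928, cosθ=0.989442
  F = (M+m)·ẍ + m·l·cosθ·θ̈ − m·l·sinθ·θ̇² = 1.184418 + -0.661929 − -0.026144 = 0.548633
step 6→7:
  ẍ = (ẋ'−ẋ)/dt = (1.348383726−1.518140247)/0.021087 = -8.050293
  θ̈ = (θ̇'−θ̇)/dt = (1.349538831−1.021180592)/0.021087 = 15.571596
  sinθ=-0.121540, cosθ=0.992587
  F = (M+m)·ẍ + m·l·cosθ·θ̈ − m·l·sinθ·θ̇² = -15.565531 + 2.226163 − -0.018255 = -13.321113

F_0 = 10.882985 N
F_1 = -6.064044 N
F_2 = -9.933640 N
F_3 = -14.090920 N
F_4 = 2.512512 N
F_5 = 0.548633 N
F_6 = -13.321113 N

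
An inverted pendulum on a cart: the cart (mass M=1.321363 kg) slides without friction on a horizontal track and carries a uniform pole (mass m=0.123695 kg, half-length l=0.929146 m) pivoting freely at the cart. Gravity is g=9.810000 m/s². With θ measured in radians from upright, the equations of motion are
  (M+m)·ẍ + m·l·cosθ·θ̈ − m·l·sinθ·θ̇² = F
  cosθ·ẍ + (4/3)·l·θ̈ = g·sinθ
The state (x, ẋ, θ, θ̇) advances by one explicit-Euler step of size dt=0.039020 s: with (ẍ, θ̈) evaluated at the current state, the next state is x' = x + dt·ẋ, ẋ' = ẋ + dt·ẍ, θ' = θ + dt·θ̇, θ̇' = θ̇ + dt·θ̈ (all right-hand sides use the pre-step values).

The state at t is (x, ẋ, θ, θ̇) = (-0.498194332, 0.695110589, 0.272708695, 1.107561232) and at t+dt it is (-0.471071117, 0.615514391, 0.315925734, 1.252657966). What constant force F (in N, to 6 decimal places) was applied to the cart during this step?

F = -2.574142 N

ẍ = (ẋ'−ẋ)/dt = (0.615514391−0.695110589)/0.039020 = -2.039882
θ̈ = (θ̇'−θ̇)/dt = (1.252657966−1.107561232)/0.039020 = 3.718522
sinθ=0.269341, cosθ=0.963045
F = (M+m)·ẍ + m·l·cosθ·θ̈ − m·l·sinθ·θ̇² = -2.947748 + 0.411579 − 0.037973 = -2.574142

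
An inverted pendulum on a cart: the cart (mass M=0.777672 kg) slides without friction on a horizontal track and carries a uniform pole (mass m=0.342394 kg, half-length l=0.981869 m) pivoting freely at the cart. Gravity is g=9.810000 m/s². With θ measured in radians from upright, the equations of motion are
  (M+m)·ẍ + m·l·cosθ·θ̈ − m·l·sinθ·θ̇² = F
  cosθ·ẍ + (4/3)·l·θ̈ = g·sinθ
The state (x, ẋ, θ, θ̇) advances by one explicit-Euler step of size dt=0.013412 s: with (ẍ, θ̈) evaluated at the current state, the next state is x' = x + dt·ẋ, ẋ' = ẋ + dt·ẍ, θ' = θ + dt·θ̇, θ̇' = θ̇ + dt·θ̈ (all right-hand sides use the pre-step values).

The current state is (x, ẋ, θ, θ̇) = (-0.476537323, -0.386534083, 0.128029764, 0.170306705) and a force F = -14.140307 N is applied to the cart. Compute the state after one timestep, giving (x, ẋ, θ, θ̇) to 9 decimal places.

sinθ=0.127680281, cosθ=0.991815379
temp = (F + m·l·θ̇²·sinθ)/(M+m) = (-14.140307 + 0.001244993)/1.120066 = -12.623418626
θ̈ = (g·sinθ − cosθ·temp)/(l·(4/3 − m·cos²θ/(M+m))) = 13.583784448
ẍ = temp − m·l·θ̈·cosθ/(M+m) = -16.667200297
Euler: x'=-0.476537323+0.013412·-0.386534083=-0.481721518, ẋ'=-0.386534083+0.013412·-16.667200297=-0.610074573
       θ'=0.128029764+0.013412·0.170306705=0.130313918, θ̇'=0.170306705+0.013412·13.583784448=0.352492422

(-0.481721518, -0.610074573, 0.130313918, 0.352492422)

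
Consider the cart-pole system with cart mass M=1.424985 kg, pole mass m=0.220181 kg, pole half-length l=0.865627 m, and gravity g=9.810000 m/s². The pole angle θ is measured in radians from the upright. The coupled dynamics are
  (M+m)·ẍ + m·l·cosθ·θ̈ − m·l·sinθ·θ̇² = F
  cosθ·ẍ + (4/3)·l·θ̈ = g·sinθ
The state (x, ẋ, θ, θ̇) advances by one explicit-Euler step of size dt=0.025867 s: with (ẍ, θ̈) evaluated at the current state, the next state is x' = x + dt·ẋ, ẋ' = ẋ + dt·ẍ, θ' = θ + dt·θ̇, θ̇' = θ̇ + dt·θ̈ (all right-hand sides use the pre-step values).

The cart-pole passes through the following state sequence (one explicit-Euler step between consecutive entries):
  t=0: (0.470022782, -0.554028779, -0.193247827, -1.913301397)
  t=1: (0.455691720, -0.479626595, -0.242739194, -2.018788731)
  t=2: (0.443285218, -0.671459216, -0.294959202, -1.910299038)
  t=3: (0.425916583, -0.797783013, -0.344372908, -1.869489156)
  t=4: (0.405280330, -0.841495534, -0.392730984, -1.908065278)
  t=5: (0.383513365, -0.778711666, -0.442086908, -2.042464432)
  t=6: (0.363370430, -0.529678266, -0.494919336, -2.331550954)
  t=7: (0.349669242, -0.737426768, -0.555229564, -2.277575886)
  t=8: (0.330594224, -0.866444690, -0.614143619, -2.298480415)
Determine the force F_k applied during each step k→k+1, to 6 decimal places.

F_0 = 4.103255 N
F_1 = -11.238088 N
F_2 = -7.544413 N
F_3 = -2.822820 N
F_4 = 3.343785 N
F_5 = 14.253646 N
F_6 = -12.370918 N
F_7 = -7.815383 N

step 0→1:
  ẍ = (ẋ'−ẋ)/dt = (-0.479626595−-0.554028779)/0.025867 = 2.876336
  θ̈ = (θ̇'−θ̇)/dt = (-2.018788731−-1.913301397)/0.025867 = -4.078066
  sinθ=-0.192047, cosθ=0.981386
  F = (M+m)·ẍ + m·l·cosθ·θ̈ − m·l·sinθ·θ̇² = 4.732050 + -0.762789 − -0.133994 = 4.103255
step 1→2:
  ẍ = (ẋ'−ẋ)/dt = (-0.671459216−-0.479626595)/0.025867 = -7.416114
  θ̈ = (θ̇'−θ̇)/dt = (-1.910299038−-2.018788731)/0.025867 = 4.194135
  sinθ=-0.240362, cosθ=0.970683
  F = (M+m)·ẍ + m·l·cosθ·θ̈ − m·l·sinθ·θ̇² = -12.200739 + 0.775944 − -0.186706 = -11.238088
step 2→3:
  ẍ = (ẋ'−ẋ)/dt = (-0.797783013−-0.671459216)/0.025867 = -4.883589
  θ̈ = (θ̇'−θ̇)/dt = (-1.869489156−-1.910299038)/0.025867 = 1.577681
  sinθ=-0.290701, cosθ=0.956814
  F = (M+m)·ẍ + m·l·cosθ·θ̈ − m·l·sinθ·θ̇² = -8.034315 + 0.287712 − -0.202190 = -7.544413
step 3→4:
  ẍ = (ẋ'−ẋ)/dt = (-0.841495534−-0.797783013)/0.025867 = -1.689895
  θ̈ = (θ̇'−θ̇)/dt = (-1.908065278−-1.869489156)/0.025867 = -1.491326
  sinθ=-0.337606, cosθ=0.941287
  F = (M+m)·ẍ + m·l·cosθ·θ̈ − m·l·sinθ·θ̇² = -2.780158 + -0.267550 − -0.224889 = -2.822820
step 4→5:
  ẍ = (ẋ'−ẋ)/dt = (-0.778711666−-0.841495534)/0.025867 = 2.427180
  θ̈ = (θ̇'−θ̇)/dt = (-2.042464432−-1.908065278)/0.025867 = -5.195777
  sinθ=-0.382713, cosθ=0.923867
  F = (M+m)·ẍ + m·l·cosθ·θ̈ − m·l·sinθ·θ̇² = 3.993114 + -0.914894 − -0.265565 = 3.343785
step 5→6:
  ẍ = (ẋ'−ẋ)/dt = (-0.529678266−-0.778711666)/0.025867 = 9.627456
  θ̈ = (θ̇'−θ̇)/dt = (-2.331550954−-2.042464432)/0.025867 = -11.175881
  sinθ=-0.427827, cosθ=0.903861
  F = (M+m)·ẍ + m·l·cosθ·θ̈ − m·l·sinθ·θ̇² = 15.838763 + -1.925280 − -0.340163 = 14.253646
step 6→7:
  ẍ = (ẋ'−ẋ)/dt = (-0.737426768−-0.529678266)/0.025867 = -8.031411
  θ̈ = (θ̇'−θ̇)/dt = (-2.277575886−-2.331550954)/0.025867 = 2.086638
  sinθ=-0.474961, cosθ=0.880007
  F = (M+m)·ẍ + m·l·cosθ·θ̈ − m·l·sinθ·θ̇² = -13.213004 + 0.349981 − -0.492105 = -12.370918
step 7→8:
  ẍ = (ẋ'−ẋ)/dt = (-0.866444690−-0.737426768)/0.025867 = -4.987742
  θ̈ = (θ̇'−θ̇)/dt = (-2.298480415−-2.277575886)/0.025867 = -0.808154
  sinθ=-0.527138, cosθ=0.849779
  F = (M+m)·ẍ + m·l·cosθ·θ̈ − m·l·sinθ·θ̇² = -8.205663 + -0.130891 − -0.521172 = -7.815383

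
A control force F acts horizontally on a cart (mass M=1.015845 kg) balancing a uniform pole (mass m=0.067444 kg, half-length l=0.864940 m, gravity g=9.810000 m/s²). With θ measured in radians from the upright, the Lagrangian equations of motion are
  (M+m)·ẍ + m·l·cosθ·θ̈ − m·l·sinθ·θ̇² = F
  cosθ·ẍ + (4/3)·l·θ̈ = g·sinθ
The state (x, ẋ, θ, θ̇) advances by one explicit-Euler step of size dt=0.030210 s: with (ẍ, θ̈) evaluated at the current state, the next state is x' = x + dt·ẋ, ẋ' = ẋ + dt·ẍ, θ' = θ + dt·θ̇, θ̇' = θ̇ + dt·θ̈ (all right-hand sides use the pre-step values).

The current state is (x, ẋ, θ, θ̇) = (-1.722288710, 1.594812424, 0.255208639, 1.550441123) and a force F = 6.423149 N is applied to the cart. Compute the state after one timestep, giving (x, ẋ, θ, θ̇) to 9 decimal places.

sinθ=0.252447295, cosθ=0.967610646
temp = (F + m·l·θ̇²·sinθ)/(M+m) = (6.423149 + 0.035400597)/1.083289 = 5.961982072
θ̈ = (g·sinθ − cosθ·temp)/(l·(4/3 − m·cos²θ/(M+m))) = -2.985368239
ẍ = temp − m·l·θ̈·cosθ/(M+m) = 6.117536907
Euler: x'=-1.722288710+0.030210·1.594812424=-1.674109427, ẋ'=1.594812424+0.030210·6.117536907=1.779623214
       θ'=0.255208639+0.030210·1.550441123=0.302047465, θ̇'=1.550441123+0.030210·-2.985368239=1.460253149

(-1.674109427, 1.779623214, 0.302047465, 1.460253149)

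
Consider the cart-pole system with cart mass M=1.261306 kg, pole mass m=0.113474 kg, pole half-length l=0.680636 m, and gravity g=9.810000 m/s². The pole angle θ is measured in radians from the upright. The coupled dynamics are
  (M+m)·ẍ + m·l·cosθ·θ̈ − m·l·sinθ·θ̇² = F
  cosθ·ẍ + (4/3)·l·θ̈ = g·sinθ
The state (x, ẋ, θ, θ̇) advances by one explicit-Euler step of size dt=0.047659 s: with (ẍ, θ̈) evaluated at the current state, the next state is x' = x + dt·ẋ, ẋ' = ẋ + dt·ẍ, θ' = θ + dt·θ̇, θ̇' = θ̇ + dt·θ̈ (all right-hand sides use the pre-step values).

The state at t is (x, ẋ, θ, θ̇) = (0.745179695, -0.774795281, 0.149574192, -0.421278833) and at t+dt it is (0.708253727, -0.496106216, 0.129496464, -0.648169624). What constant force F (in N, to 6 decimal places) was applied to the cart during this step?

ẍ = (ẋ'−ẋ)/dt = (-0.496106216−-0.774795281)/0.047659 = 5.847564
θ̈ = (θ̇'−θ̇)/dt = (-0.648169624−-0.421278833)/0.047659 = -4.760712
sinθ=0.149017, cosθ=0.988835
F = (M+m)·ẍ + m·l·cosθ·θ̈ − m·l·sinθ·θ̇² = 8.039114 + -0.363586 − 0.002043 = 7.673486

F = 7.673486 N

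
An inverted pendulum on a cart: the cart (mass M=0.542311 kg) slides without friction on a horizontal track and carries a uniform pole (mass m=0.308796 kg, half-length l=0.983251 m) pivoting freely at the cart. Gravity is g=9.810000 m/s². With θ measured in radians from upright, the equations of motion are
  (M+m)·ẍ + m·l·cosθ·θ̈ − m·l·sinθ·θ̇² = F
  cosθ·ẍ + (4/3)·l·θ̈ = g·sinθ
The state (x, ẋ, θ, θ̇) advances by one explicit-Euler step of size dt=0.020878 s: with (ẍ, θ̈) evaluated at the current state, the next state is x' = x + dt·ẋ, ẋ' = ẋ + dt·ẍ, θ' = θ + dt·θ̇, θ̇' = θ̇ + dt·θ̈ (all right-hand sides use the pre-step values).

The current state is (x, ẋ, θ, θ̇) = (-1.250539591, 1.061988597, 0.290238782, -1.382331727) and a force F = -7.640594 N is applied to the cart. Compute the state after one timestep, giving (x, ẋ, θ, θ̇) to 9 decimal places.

sinθ=0.286181028, cosθ=0.958175568
temp = (F + m·l·θ̇²·sinθ)/(M+m) = (-7.640594 + 0.166035691)/0.851107 = -8.782160538
θ̈ = (g·sinθ − cosθ·temp)/(l·(4/3 − m·cos²θ/(M+m))) = 11.410815675
ẍ = temp − m·l·θ̈·cosθ/(M+m) = -12.682601271
Euler: x'=-1.250539591+0.020878·1.061988597=-1.228367393, ẋ'=1.061988597+0.020878·-12.682601271=0.797201248
       θ'=0.290238782+0.020878·-1.382331727=0.261378460, θ̇'=-1.382331727+0.020878·11.410815675=-1.144096717

(-1.228367393, 0.797201248, 0.261378460, -1.144096717)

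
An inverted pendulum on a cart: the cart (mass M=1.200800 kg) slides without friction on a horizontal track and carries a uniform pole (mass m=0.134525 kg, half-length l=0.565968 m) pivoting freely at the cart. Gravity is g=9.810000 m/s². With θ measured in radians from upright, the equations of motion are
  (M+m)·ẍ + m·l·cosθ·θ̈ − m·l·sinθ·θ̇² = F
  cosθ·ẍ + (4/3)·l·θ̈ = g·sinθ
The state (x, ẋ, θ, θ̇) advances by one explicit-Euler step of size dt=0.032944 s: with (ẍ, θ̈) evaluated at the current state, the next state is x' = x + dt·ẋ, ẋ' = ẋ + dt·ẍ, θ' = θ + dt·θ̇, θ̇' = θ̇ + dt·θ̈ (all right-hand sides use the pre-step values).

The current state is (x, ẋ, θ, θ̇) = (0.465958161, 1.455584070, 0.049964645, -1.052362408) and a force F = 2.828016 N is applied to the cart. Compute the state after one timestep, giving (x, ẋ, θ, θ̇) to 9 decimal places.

sinθ=0.049943858, cosθ=0.998752027
temp = (F + m·l·θ̇²·sinθ)/(M+m) = (2.828016 + 0.004211217)/1.335325 = 2.121002166
θ̈ = (g·sinθ − cosθ·temp)/(l·(4/3 − m·cos²θ/(M+m))) = -2.333799864
ẍ = temp − m·l·θ̈·cosθ/(M+m) = 2.253903451
Euler: x'=0.465958161+0.032944·1.455584070=0.513910923, ẋ'=1.455584070+0.032944·2.253903451=1.529836665
       θ'=0.049964645+0.032944·-1.052362408=0.015295618, θ̇'=-1.052362408+0.032944·-2.333799864=-1.129247111

(0.513910923, 1.529836665, 0.015295618, -1.129247111)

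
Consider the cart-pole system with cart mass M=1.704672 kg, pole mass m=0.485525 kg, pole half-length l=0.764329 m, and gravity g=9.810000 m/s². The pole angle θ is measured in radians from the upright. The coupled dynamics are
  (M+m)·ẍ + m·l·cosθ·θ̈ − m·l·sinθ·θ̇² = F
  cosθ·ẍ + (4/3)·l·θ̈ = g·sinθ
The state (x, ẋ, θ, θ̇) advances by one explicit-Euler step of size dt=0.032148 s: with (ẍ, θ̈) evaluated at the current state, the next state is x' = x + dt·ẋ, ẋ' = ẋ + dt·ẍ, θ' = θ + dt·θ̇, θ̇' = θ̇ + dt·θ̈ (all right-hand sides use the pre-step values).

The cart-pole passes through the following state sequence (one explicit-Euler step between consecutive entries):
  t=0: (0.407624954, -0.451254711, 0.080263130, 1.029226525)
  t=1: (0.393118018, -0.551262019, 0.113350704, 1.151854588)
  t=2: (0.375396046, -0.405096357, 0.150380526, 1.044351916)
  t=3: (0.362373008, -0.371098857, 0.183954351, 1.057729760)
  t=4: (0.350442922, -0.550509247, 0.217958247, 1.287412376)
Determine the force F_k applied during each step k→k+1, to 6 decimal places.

step 0→1:
  ẍ = (ẋ'−ẋ)/dt = (-0.551262019−-0.451254711)/0.032148 = -3.110841
  θ̈ = (θ̇'−θ̇)/dt = (1.151854588−1.029226525)/0.032148 = 3.814485
  sinθ=0.080177, cosθ=0.996781
  F = (M+m)·ẍ + m·l·cosθ·θ̈ − m·l·sinθ·θ̇² = -6.813354 + 1.411001 − 0.031518 = -5.433871
step 1→2:
  ẍ = (ẋ'−ẋ)/dt = (-0.405096357−-0.551262019)/0.032148 = 4.546649
  θ̈ = (θ̇'−θ̇)/dt = (1.044351916−1.151854588)/0.032148 = -3.343993
  sinθ=0.113108, cosθ=0.993583
  F = (M+m)·ẍ + m·l·cosθ·θ̈ − m·l·sinθ·θ̇² = 9.958056 + -1.232995 − 0.055690 = 8.669371
step 2→3:
  ẍ = (ẋ'−ẋ)/dt = (-0.371098857−-0.405096357)/0.032148 = 1.057531
  θ̈ = (θ̇'−θ̇)/dt = (1.057729760−1.044351916)/0.032148 = 0.416133
  sinθ=0.149814, cosθ=0.988714
  F = (M+m)·ẍ + m·l·cosθ·θ̈ − m·l·sinθ·θ̇² = 2.316201 + 0.152684 − 0.060637 = 2.408248
step 3→4:
  ẍ = (ẋ'−ẋ)/dt = (-0.550509247−-0.371098857)/0.032148 = -5.580764
  θ̈ = (θ̇'−θ̇)/dt = (1.287412376−1.057729760)/0.032148 = 7.144538
  sinθ=0.182919, cosθ=0.983128
  F = (M+m)·ẍ + m·l·cosθ·θ̈ − m·l·sinθ·θ̇² = -12.222972 + 2.606611 − 0.075945 = -9.692306

F_0 = -5.433871 N
F_1 = 8.669371 N
F_2 = 2.408248 N
F_3 = -9.692306 N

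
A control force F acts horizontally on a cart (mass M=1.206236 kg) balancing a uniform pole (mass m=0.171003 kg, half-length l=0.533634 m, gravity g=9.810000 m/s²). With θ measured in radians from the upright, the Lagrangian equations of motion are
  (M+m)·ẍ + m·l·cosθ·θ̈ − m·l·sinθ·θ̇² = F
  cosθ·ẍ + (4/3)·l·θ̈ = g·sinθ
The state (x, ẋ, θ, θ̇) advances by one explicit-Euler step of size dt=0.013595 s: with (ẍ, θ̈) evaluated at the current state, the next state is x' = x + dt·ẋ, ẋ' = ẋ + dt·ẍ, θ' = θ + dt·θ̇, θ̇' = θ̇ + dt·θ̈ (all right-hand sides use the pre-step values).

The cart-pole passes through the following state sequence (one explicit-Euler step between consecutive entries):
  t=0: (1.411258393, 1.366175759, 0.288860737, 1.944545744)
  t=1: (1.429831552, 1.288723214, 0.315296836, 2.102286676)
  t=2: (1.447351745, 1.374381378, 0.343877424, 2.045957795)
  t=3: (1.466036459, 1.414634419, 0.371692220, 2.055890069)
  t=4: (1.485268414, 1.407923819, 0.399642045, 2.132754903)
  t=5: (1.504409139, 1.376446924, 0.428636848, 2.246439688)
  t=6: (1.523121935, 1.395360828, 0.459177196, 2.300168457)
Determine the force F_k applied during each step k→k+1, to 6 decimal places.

step 0→1:
  ẍ = (ẋ'−ẋ)/dt = (1.288723214−1.366175759)/0.013595 = -5.697135
  θ̈ = (θ̇'−θ̇)/dt = (2.102286676−1.944545744)/0.013595 = 11.602864
  sinθ=0.284860, cosθ=0.958569
  F = (M+m)·ẍ + m·l·cosθ·θ̈ − m·l·sinθ·θ̇² = -7.846316 + 1.014929 − 0.098291 = -6.929678
step 1→2:
  ẍ = (ẋ'−ẋ)/dt = (1.374381378−1.288723214)/0.013595 = 6.300711
  θ̈ = (θ̇'−θ̇)/dt = (2.045957795−2.102286676)/0.013595 = -4.143353
  sinθ=0.310099, cosθ=0.950704
  F = (M+m)·ẍ + m·l·cosθ·θ̈ − m·l·sinθ·θ̇² = 8.677585 + -0.359455 − 0.125064 = 8.193066
step 2→3:
  ẍ = (ẋ'−ẋ)/dt = (1.414634419−1.374381378)/0.013595 = 2.960871
  θ̈ = (θ̇'−θ̇)/dt = (2.055890069−2.045957795)/0.013595 = 0.730583
  sinθ=0.337140, cosθ=0.941455
  F = (M+m)·ẍ + m·l·cosθ·θ̈ − m·l·sinθ·θ̇² = 4.077827 + 0.062765 − 0.128781 = 4.011811
step 3→4:
  ẍ = (ẋ'−ẋ)/dt = (1.407923819−1.414634419)/0.013595 = -0.493608
  θ̈ = (θ̇'−θ̇)/dt = (2.132754903−2.055890069)/0.013595 = 5.653905
  sinθ=0.363193, cosθ=0.931714
  F = (M+m)·ẍ + m·l·cosθ·θ̈ − m·l·sinθ·θ̇² = -0.679816 + 0.480705 − 0.140083 = -0.339194
step 4→5:
  ẍ = (ẋ'−ẋ)/dt = (1.376446924−1.407923819)/0.013595 = -2.315329
  θ̈ = (θ̇'−θ̇)/dt = (2.246439688−2.132754903)/0.013595 = 8.362250
  sinθ=0.389089, cosθ=0.921200
  F = (M+m)·ẍ + m·l·cosθ·θ̈ − m·l·sinθ·θ̇² = -3.188761 + 0.702950 − 0.161502 = -2.647313
step 5→6:
  ẍ = (ẋ'−ẋ)/dt = (1.395360828−1.376446924)/0.013595 = 1.391240
  θ̈ = (θ̇'−θ̇)/dt = (2.300168457−2.246439688)/0.013595 = 3.952098
  sinθ=0.415631, cosθ=0.909533
  F = (M+m)·ẍ + m·l·cosθ·θ̈ − m·l·sinθ·θ̇² = 1.916070 + 0.328015 − 0.191401 = 2.052683

F_0 = -6.929678 N
F_1 = 8.193066 N
F_2 = 4.011811 N
F_3 = -0.339194 N
F_4 = -2.647313 N
F_5 = 2.052683 N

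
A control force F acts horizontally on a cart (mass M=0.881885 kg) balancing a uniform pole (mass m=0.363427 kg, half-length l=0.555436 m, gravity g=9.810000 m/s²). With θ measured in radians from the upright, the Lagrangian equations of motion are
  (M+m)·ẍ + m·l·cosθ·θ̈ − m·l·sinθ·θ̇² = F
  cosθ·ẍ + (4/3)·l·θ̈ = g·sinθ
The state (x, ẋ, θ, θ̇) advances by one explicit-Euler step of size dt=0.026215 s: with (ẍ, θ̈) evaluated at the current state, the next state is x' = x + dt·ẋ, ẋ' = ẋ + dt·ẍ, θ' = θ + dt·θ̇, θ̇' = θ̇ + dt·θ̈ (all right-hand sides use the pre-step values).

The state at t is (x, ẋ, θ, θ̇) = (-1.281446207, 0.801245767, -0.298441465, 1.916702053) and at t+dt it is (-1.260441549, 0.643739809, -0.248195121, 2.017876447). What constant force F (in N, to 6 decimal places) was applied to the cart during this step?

ẍ = (ẋ'−ẋ)/dt = (0.643739809−0.801245767)/0.026215 = -6.008238
θ̈ = (θ̇'−θ̇)/dt = (2.017876447−1.916702053)/0.026215 = 3.859409
sinθ=-0.294031, cosθ=0.955796
F = (M+m)·ẍ + m·l·cosθ·θ̈ − m·l·sinθ·θ̇² = -7.482131 + 0.744624 − -0.218049 = -6.519458

F = -6.519458 N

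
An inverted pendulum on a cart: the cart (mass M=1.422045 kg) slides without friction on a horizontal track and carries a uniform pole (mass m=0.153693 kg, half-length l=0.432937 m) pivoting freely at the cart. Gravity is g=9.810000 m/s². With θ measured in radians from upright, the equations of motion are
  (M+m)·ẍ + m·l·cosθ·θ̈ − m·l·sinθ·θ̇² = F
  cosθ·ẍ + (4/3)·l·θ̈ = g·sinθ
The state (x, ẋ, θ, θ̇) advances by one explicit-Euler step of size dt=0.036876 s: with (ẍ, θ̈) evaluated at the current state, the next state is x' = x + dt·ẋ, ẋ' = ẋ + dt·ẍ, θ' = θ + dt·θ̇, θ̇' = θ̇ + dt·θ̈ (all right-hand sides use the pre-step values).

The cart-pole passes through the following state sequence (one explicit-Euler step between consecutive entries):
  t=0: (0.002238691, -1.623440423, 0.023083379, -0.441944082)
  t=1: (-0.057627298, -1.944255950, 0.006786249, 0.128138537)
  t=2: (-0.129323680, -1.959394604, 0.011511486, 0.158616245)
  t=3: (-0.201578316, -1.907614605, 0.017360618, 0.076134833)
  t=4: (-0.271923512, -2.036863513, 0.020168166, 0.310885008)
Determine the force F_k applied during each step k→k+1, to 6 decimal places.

step 0→1:
  ẍ = (ẋ'−ẋ)/dt = (-1.944255950−-1.623440423)/0.036876 = -8.699846
  θ̈ = (θ̇'−θ̇)/dt = (0.128138537−-0.441944082)/0.036876 = 15.459448
  sinθ=0.023081, cosθ=0.999734
  F = (M+m)·ẍ + m·l·cosθ·θ̈ − m·l·sinθ·θ̇² = -13.708678 + 1.028388 − 0.000300 = -12.680590
step 1→2:
  ẍ = (ẋ'−ẋ)/dt = (-1.959394604−-1.944255950)/0.036876 = -0.410529
  θ̈ = (θ̇'−θ̇)/dt = (0.158616245−0.128138537)/0.036876 = 0.826492
  sinθ=0.006786, cosθ=0.999977
  F = (M+m)·ẍ + m·l·cosθ·θ̈ − m·l·sinθ·θ̇² = -0.646886 + 0.054993 − 0.000007 = -0.591900
step 2→3:
  ẍ = (ẋ'−ẋ)/dt = (-1.907614605−-1.959394604)/0.036876 = 1.404165
  θ̈ = (θ̇'−θ̇)/dt = (0.076134833−0.158616245)/0.036876 = -2.236723
  sinθ=0.011511, cosθ=0.999934
  F = (M+m)·ẍ + m·l·cosθ·θ̈ − m·l·sinθ·θ̇² = 2.212597 + -0.148820 − 0.000019 = 2.063757
step 3→4:
  ẍ = (ẋ'−ẋ)/dt = (-2.036863513−-1.907614605)/0.036876 = -3.504960
  θ̈ = (θ̇'−θ̇)/dt = (0.310885008−0.076134833)/0.036876 = 6.365934
  sinθ=0.017360, cosθ=0.999849
  F = (M+m)·ẍ + m·l·cosθ·θ̈ − m·l·sinθ·θ̇² = -5.522899 + 0.423521 − 0.000007 = -5.099384

F_0 = -12.680590 N
F_1 = -0.591900 N
F_2 = 2.063757 N
F_3 = -5.099384 N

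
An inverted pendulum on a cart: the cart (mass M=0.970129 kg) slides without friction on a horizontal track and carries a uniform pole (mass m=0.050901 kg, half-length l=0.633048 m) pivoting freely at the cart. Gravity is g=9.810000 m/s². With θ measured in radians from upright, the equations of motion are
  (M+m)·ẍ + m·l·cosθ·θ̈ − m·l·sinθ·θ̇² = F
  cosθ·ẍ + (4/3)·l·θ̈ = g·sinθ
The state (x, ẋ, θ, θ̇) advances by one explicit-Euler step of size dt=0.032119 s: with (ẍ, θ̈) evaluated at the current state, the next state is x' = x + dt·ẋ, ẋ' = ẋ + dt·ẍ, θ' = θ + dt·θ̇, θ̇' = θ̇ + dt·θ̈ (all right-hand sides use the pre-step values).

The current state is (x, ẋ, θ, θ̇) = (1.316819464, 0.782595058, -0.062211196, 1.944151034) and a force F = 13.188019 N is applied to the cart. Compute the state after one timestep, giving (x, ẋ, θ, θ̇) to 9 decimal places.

(1.341955635, 1.214017629, 0.000232991, 1.410806040)

sinθ=-0.062171075, cosθ=0.998065508
temp = (F + m·l·θ̇²·sinθ)/(M+m) = (13.188019 + -0.007572013)/1.021030 = 12.908971320
θ̈ = (g·sinθ − cosθ·temp)/(l·(4/3 − m·cos²θ/(M+m))) = -16.605280166
ẍ = temp − m·l·θ̈·cosθ/(M+m) = 13.432005063
Euler: x'=1.316819464+0.032119·0.782595058=1.341955635, ẋ'=0.782595058+0.032119·13.432005063=1.214017629
       θ'=-0.062211196+0.032119·1.944151034=0.000232991, θ̇'=1.944151034+0.032119·-16.605280166=1.410806040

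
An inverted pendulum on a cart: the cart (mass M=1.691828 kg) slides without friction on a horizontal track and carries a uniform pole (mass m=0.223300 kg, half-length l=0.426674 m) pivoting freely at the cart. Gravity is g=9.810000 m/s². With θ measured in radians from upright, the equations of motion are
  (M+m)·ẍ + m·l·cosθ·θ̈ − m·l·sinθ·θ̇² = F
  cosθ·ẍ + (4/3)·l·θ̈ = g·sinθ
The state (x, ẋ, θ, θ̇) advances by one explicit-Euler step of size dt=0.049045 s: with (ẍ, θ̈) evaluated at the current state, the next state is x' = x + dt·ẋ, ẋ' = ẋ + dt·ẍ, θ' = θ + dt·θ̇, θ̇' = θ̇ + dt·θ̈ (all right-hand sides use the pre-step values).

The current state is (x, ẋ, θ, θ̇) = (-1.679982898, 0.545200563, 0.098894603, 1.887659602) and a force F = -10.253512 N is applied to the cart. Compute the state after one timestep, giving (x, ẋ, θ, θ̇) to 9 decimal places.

sinθ=0.098733481, cosθ=0.995113913
temp = (F + m·l·θ̇²·sinθ)/(M+m) = (-10.253512 + 0.033519437)/1.915128 = -5.336454045
θ̈ = (g·sinθ − cosθ·temp)/(l·(4/3 − m·cos²θ/(M+m))) = 12.083411022
ẍ = temp − m·l·θ̈·cosθ/(M+m) = -5.934658225
Euler: x'=-1.679982898+0.049045·0.545200563=-1.653243536, ẋ'=0.545200563+0.049045·-5.934658225=0.254135250
       θ'=0.098894603+0.049045·1.887659602=0.191474868, θ̇'=1.887659602+0.049045·12.083411022=2.480290496

(-1.653243536, 0.254135250, 0.191474868, 2.480290496)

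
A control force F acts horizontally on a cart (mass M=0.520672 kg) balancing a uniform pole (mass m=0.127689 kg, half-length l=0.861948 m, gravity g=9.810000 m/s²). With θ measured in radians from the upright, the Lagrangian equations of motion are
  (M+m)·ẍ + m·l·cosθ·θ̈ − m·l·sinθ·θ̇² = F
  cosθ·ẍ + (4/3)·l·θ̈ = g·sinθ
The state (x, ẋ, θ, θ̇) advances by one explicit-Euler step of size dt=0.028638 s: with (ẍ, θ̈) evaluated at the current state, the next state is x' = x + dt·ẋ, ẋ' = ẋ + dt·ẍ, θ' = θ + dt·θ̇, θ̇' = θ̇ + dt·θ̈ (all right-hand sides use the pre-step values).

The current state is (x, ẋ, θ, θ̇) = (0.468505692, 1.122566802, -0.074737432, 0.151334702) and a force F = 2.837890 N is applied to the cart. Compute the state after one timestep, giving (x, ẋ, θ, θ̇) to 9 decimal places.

sinθ=-0.074667875, cosθ=0.997208458
temp = (F + m·l·θ̇²·sinθ)/(M+m) = (2.837890 + -0.000188211)/0.648361 = 4.376731156
θ̈ = (g·sinθ − cosθ·temp)/(l·(4/3 − m·cos²θ/(M+m))) = -5.198599640
ẍ = temp − m·l·θ̈·cosθ/(M+m) = 5.256745993
Euler: x'=0.468505692+0.028638·1.122566802=0.500653760, ẋ'=1.122566802+0.028638·5.256745993=1.273109494
       θ'=-0.074737432+0.028638·0.151334702=-0.070403509, θ̇'=0.151334702+0.028638·-5.198599640=0.002457206

(0.500653760, 1.273109494, -0.070403509, 0.002457206)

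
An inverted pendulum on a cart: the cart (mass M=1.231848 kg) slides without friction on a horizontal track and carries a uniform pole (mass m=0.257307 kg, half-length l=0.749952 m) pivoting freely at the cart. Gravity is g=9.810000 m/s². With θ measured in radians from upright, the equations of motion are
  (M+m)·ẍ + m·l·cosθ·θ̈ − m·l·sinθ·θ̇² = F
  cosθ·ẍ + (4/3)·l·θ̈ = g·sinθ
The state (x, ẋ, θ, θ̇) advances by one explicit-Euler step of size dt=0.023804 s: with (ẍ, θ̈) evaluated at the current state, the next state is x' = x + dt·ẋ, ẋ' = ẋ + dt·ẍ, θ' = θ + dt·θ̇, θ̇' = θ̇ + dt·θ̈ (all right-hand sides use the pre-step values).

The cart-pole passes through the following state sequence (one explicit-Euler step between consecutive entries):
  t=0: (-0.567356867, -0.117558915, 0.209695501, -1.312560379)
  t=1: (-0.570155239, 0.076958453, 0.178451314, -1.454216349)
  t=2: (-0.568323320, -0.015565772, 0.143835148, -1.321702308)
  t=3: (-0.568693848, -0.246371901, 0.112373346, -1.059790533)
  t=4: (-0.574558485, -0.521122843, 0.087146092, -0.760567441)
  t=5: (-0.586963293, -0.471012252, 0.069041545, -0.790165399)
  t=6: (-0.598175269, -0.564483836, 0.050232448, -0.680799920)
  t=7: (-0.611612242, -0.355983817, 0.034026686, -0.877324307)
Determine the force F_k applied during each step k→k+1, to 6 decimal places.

F_0 = 10.976430 N
F_1 = -4.803491 N
F_2 = -12.386054 N
F_3 = -14.802092 N
F_4 = 2.886128 N
F_5 = -4.971340 N
F_6 = 11.447945 N

step 0→1:
  ẍ = (ẋ'−ẋ)/dt = (0.076958453−-0.117558915)/0.023804 = 8.171625
  θ̈ = (θ̇'−θ̇)/dt = (-1.454216349−-1.312560379)/0.023804 = -5.950931
  sinθ=0.208162, cosθ=0.978094
  F = (M+m)·ẍ + m·l·cosθ·θ̈ − m·l·sinθ·θ̇² = 12.168817 + -1.123184 − 0.069203 = 10.976430
step 1→2:
  ẍ = (ẋ'−ẋ)/dt = (-0.015565772−0.076958453)/0.023804 = -3.886919
  θ̈ = (θ̇'−θ̇)/dt = (-1.321702308−-1.454216349)/0.023804 = 5.566881
  sinθ=0.177506, cosθ=0.984120
  F = (M+m)·ẍ + m·l·cosθ·θ̈ − m·l·sinθ·θ̇² = -5.788225 + 1.057170 − 0.072436 = -4.803491
step 2→3:
  ẍ = (ẋ'−ẋ)/dt = (-0.246371901−-0.015565772)/0.023804 = -9.696107
  θ̈ = (θ̇'−θ̇)/dt = (-1.059790533−-1.321702308)/0.023804 = 11.002847
  sinθ=0.143340, cosθ=0.989674
  F = (M+m)·ẍ + m·l·cosθ·θ̈ − m·l·sinθ·θ̇² = -14.439006 + 2.101271 − 0.048319 = -12.386054
step 3→4:
  ẍ = (ẋ'−ẋ)/dt = (-0.521122843−-0.246371901)/0.023804 = -11.542217
  θ̈ = (θ̇'−θ̇)/dt = (-0.760567441−-1.059790533)/0.023804 = 12.570286
  sinθ=0.112137, cosθ=0.993693
  F = (M+m)·ẍ + m·l·cosθ·θ̈ − m·l·sinθ·θ̇² = -17.188151 + 2.410362 − 0.024304 = -14.802092
step 4→5:
  ẍ = (ẋ'−ẋ)/dt = (-0.471012252−-0.521122843)/0.023804 = 2.105133
  θ̈ = (θ̇'−θ̇)/dt = (-0.790165399−-0.760567441)/0.023804 = -1.243403
  sinθ=0.087036, cosθ=0.996205
  F = (M+m)·ẍ + m·l·cosθ·θ̈ − m·l·sinθ·θ̇² = 3.134870 + -0.239026 − 0.009715 = 2.886128
step 5→6:
  ẍ = (ẋ'−ẋ)/dt = (-0.564483836−-0.471012252)/0.023804 = -3.926717
  θ̈ = (θ̇'−θ̇)/dt = (-0.680799920−-0.790165399)/0.023804 = 4.594416
  sinθ=0.068987, cosθ=0.997618
  F = (M+m)·ẍ + m·l·cosθ·θ̈ − m·l·sinθ·θ̇² = -5.847491 + 0.884463 − 0.008312 = -4.971340
step 6→7:
  ẍ = (ẋ'−ẋ)/dt = (-0.355983817−-0.564483836)/0.023804 = 8.759033
  θ̈ = (θ̇'−θ̇)/dt = (-0.877324307−-0.680799920)/0.023804 = -8.255940
  sinθ=0.050211, cosθ=0.998739
  F = (M+m)·ẍ + m·l·cosθ·θ̈ − m·l·sinθ·θ̇² = 13.043558 + -1.591122 − 0.004491 = 11.447945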